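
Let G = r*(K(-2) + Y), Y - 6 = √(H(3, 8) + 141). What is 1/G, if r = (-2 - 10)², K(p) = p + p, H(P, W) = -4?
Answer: -1/9576 + √137/19152 ≈ 0.00050672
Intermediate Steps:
K(p) = 2*p
r = 144 (r = (-12)² = 144)
Y = 6 + √137 (Y = 6 + √(-4 + 141) = 6 + √137 ≈ 17.705)
G = 288 + 144*√137 (G = 144*(2*(-2) + (6 + √137)) = 144*(-4 + (6 + √137)) = 144*(2 + √137) = 288 + 144*√137 ≈ 1973.5)
1/G = 1/(288 + 144*√137)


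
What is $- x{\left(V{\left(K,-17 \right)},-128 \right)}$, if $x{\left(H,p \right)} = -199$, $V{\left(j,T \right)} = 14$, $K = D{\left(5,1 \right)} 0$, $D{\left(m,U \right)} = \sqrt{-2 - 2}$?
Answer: $199$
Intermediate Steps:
$D{\left(m,U \right)} = 2 i$ ($D{\left(m,U \right)} = \sqrt{-4} = 2 i$)
$K = 0$ ($K = 2 i 0 = 0$)
$- x{\left(V{\left(K,-17 \right)},-128 \right)} = \left(-1\right) \left(-199\right) = 199$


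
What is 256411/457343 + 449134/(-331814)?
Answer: -8594823672/10839486443 ≈ -0.79292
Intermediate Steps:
256411/457343 + 449134/(-331814) = 256411*(1/457343) + 449134*(-1/331814) = 256411/457343 - 32081/23701 = -8594823672/10839486443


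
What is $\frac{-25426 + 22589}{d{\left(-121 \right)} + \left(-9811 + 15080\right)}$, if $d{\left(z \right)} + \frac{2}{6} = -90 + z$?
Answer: $- \frac{8511}{15173} \approx -0.56093$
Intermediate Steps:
$d{\left(z \right)} = - \frac{271}{3} + z$ ($d{\left(z \right)} = - \frac{1}{3} + \left(-90 + z\right) = - \frac{271}{3} + z$)
$\frac{-25426 + 22589}{d{\left(-121 \right)} + \left(-9811 + 15080\right)} = \frac{-25426 + 22589}{\left(- \frac{271}{3} - 121\right) + \left(-9811 + 15080\right)} = - \frac{2837}{- \frac{634}{3} + 5269} = - \frac{2837}{\frac{15173}{3}} = \left(-2837\right) \frac{3}{15173} = - \frac{8511}{15173}$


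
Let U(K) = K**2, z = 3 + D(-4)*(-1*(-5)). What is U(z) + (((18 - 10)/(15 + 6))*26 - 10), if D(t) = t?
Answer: 6067/21 ≈ 288.90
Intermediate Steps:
z = -17 (z = 3 - (-4)*(-5) = 3 - 4*5 = 3 - 20 = -17)
U(z) + (((18 - 10)/(15 + 6))*26 - 10) = (-17)**2 + (((18 - 10)/(15 + 6))*26 - 10) = 289 + ((8/21)*26 - 10) = 289 + (208/21 - 10) = 289 - 2/21 = 6067/21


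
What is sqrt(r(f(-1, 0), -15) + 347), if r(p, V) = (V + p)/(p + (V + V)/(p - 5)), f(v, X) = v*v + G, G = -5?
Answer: sqrt(1502)/2 ≈ 19.378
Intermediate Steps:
f(v, X) = -5 + v**2 (f(v, X) = v*v - 5 = v**2 - 5 = -5 + v**2)
r(p, V) = (V + p)/(p + 2*V/(-5 + p)) (r(p, V) = (V + p)/(p + (2*V)/(-5 + p)) = (V + p)/(p + 2*V/(-5 + p)))
sqrt(r(f(-1, 0), -15) + 347) = sqrt(((-5 + (-1)**2)**2 - 5*(-15) - 5*(-5 + (-1)**2) - 15*(-5 + (-1)**2))/((-5 + (-1)**2)**2 - 5*(-5 + (-1)**2) + 2*(-15)) + 347) = sqrt(((-5 + 1)**2 + 75 - 5*(-5 + 1) - 15*(-5 + 1))/((-5 + 1)**2 - 5*(-5 + 1) - 30) + 347) = sqrt(((-4)**2 + 75 - 5*(-4) - 15*(-4))/((-4)**2 - 5*(-4) - 30) + 347) = sqrt((16 + 75 + 20 + 60)/(16 + 20 - 30) + 347) = sqrt(171/6 + 347) = sqrt((1/6)*171 + 347) = sqrt(57/2 + 347) = sqrt(751/2) = sqrt(1502)/2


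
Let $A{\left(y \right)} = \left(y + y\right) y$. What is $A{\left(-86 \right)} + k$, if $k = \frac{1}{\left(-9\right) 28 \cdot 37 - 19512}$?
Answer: $\frac{426542111}{28836} \approx 14792.0$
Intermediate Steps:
$A{\left(y \right)} = 2 y^{2}$ ($A{\left(y \right)} = 2 y y = 2 y^{2}$)
$k = - \frac{1}{28836}$ ($k = \frac{1}{\left(-252\right) 37 - 19512} = \frac{1}{-9324 - 19512} = \frac{1}{-28836} = - \frac{1}{28836} \approx -3.4679 \cdot 10^{-5}$)
$A{\left(-86 \right)} + k = 2 \left(-86\right)^{2} - \frac{1}{28836} = 2 \cdot 7396 - \frac{1}{28836} = 14792 - \frac{1}{28836} = \frac{426542111}{28836}$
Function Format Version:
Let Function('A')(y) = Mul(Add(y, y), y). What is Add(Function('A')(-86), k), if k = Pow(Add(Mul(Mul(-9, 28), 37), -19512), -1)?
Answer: Rational(426542111, 28836) ≈ 14792.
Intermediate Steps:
Function('A')(y) = Mul(2, Pow(y, 2)) (Function('A')(y) = Mul(Mul(2, y), y) = Mul(2, Pow(y, 2)))
k = Rational(-1, 28836) (k = Pow(Add(Mul(-252, 37), -19512), -1) = Pow(Add(-9324, -19512), -1) = Pow(-28836, -1) = Rational(-1, 28836) ≈ -3.4679e-5)
Add(Function('A')(-86), k) = Add(Mul(2, Pow(-86, 2)), Rational(-1, 28836)) = Add(Mul(2, 7396), Rational(-1, 28836)) = Add(14792, Rational(-1, 28836)) = Rational(426542111, 28836)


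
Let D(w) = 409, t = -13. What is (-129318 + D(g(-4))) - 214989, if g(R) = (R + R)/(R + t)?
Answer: -343898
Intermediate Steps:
g(R) = 2*R/(-13 + R) (g(R) = (R + R)/(R - 13) = (2*R)/(-13 + R) = 2*R/(-13 + R))
(-129318 + D(g(-4))) - 214989 = (-129318 + 409) - 214989 = -128909 - 214989 = -343898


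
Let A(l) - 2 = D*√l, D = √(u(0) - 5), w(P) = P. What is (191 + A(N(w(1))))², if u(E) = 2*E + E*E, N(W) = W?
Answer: (193 + I*√5)² ≈ 37244.0 + 863.1*I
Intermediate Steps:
u(E) = E² + 2*E (u(E) = 2*E + E² = E² + 2*E)
D = I*√5 (D = √(0*(2 + 0) - 5) = √(0*2 - 5) = √(0 - 5) = √(-5) = I*√5 ≈ 2.2361*I)
A(l) = 2 + I*√5*√l (A(l) = 2 + (I*√5)*√l = 2 + I*√5*√l)
(191 + A(N(w(1))))² = (191 + (2 + I*√5*√1))² = (191 + (2 + I*√5*1))² = (191 + (2 + I*√5))² = (193 + I*√5)²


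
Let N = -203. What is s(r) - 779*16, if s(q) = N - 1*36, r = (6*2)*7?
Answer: -12703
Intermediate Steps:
r = 84 (r = 12*7 = 84)
s(q) = -239 (s(q) = -203 - 1*36 = -203 - 36 = -239)
s(r) - 779*16 = -239 - 779*16 = -239 - 1*12464 = -239 - 12464 = -12703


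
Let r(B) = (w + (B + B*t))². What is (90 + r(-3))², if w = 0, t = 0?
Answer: 9801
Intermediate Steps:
r(B) = B² (r(B) = (0 + (B + B*0))² = (0 + (B + 0))² = (0 + B)² = B²)
(90 + r(-3))² = (90 + (-3)²)² = (90 + 9)² = 99² = 9801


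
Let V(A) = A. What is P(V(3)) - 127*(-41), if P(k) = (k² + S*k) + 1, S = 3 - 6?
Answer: 5208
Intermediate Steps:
S = -3
P(k) = 1 + k² - 3*k (P(k) = (k² - 3*k) + 1 = 1 + k² - 3*k)
P(V(3)) - 127*(-41) = (1 + 3² - 3*3) - 127*(-41) = (1 + 9 - 9) + 5207 = 1 + 5207 = 5208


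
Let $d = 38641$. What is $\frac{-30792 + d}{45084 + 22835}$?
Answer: $\frac{7849}{67919} \approx 0.11556$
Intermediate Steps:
$\frac{-30792 + d}{45084 + 22835} = \frac{-30792 + 38641}{45084 + 22835} = \frac{7849}{67919}$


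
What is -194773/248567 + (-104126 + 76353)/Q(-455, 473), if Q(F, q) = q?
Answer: -635961720/10688381 ≈ -59.500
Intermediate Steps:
-194773/248567 + (-104126 + 76353)/Q(-455, 473) = -194773/248567 + (-104126 + 76353)/473 = -194773*1/248567 - 27773*1/473 = -194773/248567 - 27773/473 = -635961720/10688381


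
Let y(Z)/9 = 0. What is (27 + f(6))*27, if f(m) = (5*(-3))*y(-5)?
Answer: 729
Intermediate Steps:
y(Z) = 0 (y(Z) = 9*0 = 0)
f(m) = 0 (f(m) = (5*(-3))*0 = -15*0 = 0)
(27 + f(6))*27 = (27 + 0)*27 = 27*27 = 729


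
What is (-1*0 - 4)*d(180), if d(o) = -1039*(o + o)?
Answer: 1496160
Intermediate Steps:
d(o) = -2078*o
(-1*0 - 4)*d(180) = (-1*0 - 4)*(-2078*180) = (0 - 4)*(-374040) = -4*(-374040) = 1496160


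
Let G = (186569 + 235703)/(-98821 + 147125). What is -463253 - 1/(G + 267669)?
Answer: -374363598825078/808119103 ≈ -4.6325e+5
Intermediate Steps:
G = 26392/3019 (G = 422272/48304 = 422272*(1/48304) = 26392/3019 ≈ 8.7420)
-463253 - 1/(G + 267669) = -463253 - 1/(26392/3019 + 267669) = -463253 - 1/808119103/3019 = -463253 - 1*3019/808119103 = -463253 - 3019/808119103 = -374363598825078/808119103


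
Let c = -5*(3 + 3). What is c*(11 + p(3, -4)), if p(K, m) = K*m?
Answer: 30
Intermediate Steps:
c = -30 (c = -5*6 = -30)
c*(11 + p(3, -4)) = -30*(11 + 3*(-4)) = -30*(11 - 12) = -30*(-1) = 30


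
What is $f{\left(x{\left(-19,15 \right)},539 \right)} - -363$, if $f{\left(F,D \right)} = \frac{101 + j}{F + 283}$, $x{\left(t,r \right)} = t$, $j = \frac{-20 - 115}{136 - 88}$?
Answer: $\frac{1534883}{4224} \approx 363.37$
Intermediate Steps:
$j = - \frac{45}{16}$ ($j = - \frac{135}{48} = \left(-135\right) \frac{1}{48} = - \frac{45}{16} \approx -2.8125$)
$f{\left(F,D \right)} = \frac{1571}{16 \left(283 + F\right)}$ ($f{\left(F,D \right)} = \frac{101 - \frac{45}{16}}{F + 283} = \frac{1571}{16 \left(283 + F\right)}$)
$f{\left(x{\left(-19,15 \right)},539 \right)} - -363 = \frac{1571}{16 \left(283 - 19\right)} - -363 = \frac{1571}{16 \cdot 264} + 363 = \frac{1571}{16} \cdot \frac{1}{264} + 363 = \frac{1571}{4224} + 363 = \frac{1534883}{4224}$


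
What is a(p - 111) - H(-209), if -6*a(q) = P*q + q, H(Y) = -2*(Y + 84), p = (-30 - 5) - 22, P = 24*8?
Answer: 5154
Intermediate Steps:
P = 192
p = -57 (p = -35 - 22 = -57)
H(Y) = -168 - 2*Y (H(Y) = -2*(84 + Y) = -168 - 2*Y)
a(q) = -193*q/6 (a(q) = -(192*q + q)/6 = -193*q/6)
a(p - 111) - H(-209) = -193*(-57 - 111)/6 - (-168 - 2*(-209)) = -193/6*(-168) - (-168 + 418) = 5404 - 1*250 = 5404 - 250 = 5154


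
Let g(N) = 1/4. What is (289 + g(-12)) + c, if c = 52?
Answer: 1365/4 ≈ 341.25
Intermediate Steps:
g(N) = ¼
(289 + g(-12)) + c = (289 + ¼) + 52 = 1157/4 + 52 = 1365/4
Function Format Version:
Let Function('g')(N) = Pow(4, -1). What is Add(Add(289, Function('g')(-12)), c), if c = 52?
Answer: Rational(1365, 4) ≈ 341.25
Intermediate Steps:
Function('g')(N) = Rational(1, 4)
Add(Add(289, Function('g')(-12)), c) = Add(Add(289, Rational(1, 4)), 52) = Add(Rational(1157, 4), 52) = Rational(1365, 4)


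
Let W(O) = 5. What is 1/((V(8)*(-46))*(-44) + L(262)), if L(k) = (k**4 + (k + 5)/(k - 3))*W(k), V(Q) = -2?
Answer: 259/6102037316023 ≈ 4.2445e-11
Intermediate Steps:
L(k) = 5*k**4 + 5*(5 + k)/(-3 + k) (L(k) = (k**4 + (k + 5)/(k - 3))*5 = (k**4 + (5 + k)/(-3 + k))*5 = 5*k**4 + 5*(5 + k)/(-3 + k))
1/((V(8)*(-46))*(-44) + L(262)) = 1/(-2*(-46)*(-44) + 5*(5 + 262 + 262**5 - 3*262**4)/(-3 + 262)) = 1/(92*(-44) + 5*(5 + 262 + 1234543668832 - 3*4711998736)/259) = 1/(-4048 + 5*(1/259)*(5 + 262 + 1234543668832 - 14135996208)) = 1/(-4048 + 5*(1/259)*1220407672891) = 1/(-4048 + 6102038364455/259) = 1/(6102037316023/259) = 259/6102037316023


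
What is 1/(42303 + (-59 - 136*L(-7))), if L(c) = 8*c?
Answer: 1/49860 ≈ 2.0056e-5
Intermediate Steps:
1/(42303 + (-59 - 136*L(-7))) = 1/(42303 + (-59 - 1088*(-7))) = 1/(42303 + (-59 - 136*(-56))) = 1/(42303 + (-59 + 7616)) = 1/(42303 + 7557) = 1/49860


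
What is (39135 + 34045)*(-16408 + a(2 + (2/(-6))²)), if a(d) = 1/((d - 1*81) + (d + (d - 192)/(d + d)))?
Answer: -49997531291720/41639 ≈ -1.2007e+9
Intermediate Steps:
a(d) = 1/(-81 + 2*d + (-192 + d)/(2*d)) (a(d) = 1/((d - 81) + (d + (-192 + d)/((2*d)))) = 1/((-81 + d) + (d + (-192 + d)*(1/(2*d)))) = 1/((-81 + d) + (d + (-192 + d)/(2*d))) = 1/(-81 + 2*d + (-192 + d)/(2*d)))
(39135 + 34045)*(-16408 + a(2 + (2/(-6))²)) = (39135 + 34045)*(-16408 + 2*(2 + (2/(-6))²)/(-192 - 161*(2 + (2/(-6))²) + 4*(2 + (2/(-6))²)²)) = 73180*(-16408 + 2*(2 + (2*(-⅙))²)/(-192 - 161*(2 + (2*(-⅙))²) + 4*(2 + (2*(-⅙))²)²)) = 73180*(-16408 + 2*(2 + (-⅓)²)/(-192 - 161*(2 + (-⅓)²) + 4*(2 + (-⅓)²)²)) = 73180*(-16408 + 2*(2 + ⅑)/(-192 - 161*(2 + ⅑) + 4*(2 + ⅑)²)) = 73180*(-16408 + 2*(19/9)/(-192 - 161*19/9 + 4*(19/9)²)) = 73180*(-16408 + 2*(19/9)/(-192 - 3059/9 + 4*(361/81))) = 73180*(-16408 + 2*(19/9)/(-192 - 3059/9 + 1444/81)) = 73180*(-16408 + 2*(19/9)/(-41639/81)) = 73180*(-16408 + 2*(19/9)*(-81/41639)) = 73180*(-16408 - 342/41639) = 73180*(-683213054/41639) = -49997531291720/41639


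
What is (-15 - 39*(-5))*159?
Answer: 28620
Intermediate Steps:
(-15 - 39*(-5))*159 = (-15 + 195)*159 = 180*159 = 28620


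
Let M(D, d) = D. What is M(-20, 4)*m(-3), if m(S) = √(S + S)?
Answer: -20*I*√6 ≈ -48.99*I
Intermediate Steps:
m(S) = √2*√S (m(S) = √(2*S) = √2*√S)
M(-20, 4)*m(-3) = -20*√2*√(-3) = -20*√2*I*√3 = -20*I*√6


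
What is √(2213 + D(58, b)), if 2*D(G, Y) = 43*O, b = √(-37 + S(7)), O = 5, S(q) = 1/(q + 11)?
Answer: √9282/2 ≈ 48.172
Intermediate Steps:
S(q) = 1/(11 + q)
b = I*√1330/6 (b = √(-37 + 1/(11 + 7)) = √(-37 + 1/18) = √(-665/18) = I*√1330/6 ≈ 6.0782*I)
D(G, Y) = 215/2 (D(G, Y) = (43*5)/2 = (½)*215 = 215/2)
√(2213 + D(58, b)) = √(2213 + 215/2) = √(4641/2) = √9282/2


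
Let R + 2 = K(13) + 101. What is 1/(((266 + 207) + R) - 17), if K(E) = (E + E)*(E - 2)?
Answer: 1/841 ≈ 0.0011891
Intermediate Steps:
K(E) = 2*E*(-2 + E) (K(E) = (2*E)*(-2 + E) = 2*E*(-2 + E))
R = 385 (R = -2 + (2*13*(-2 + 13) + 101) = -2 + (2*13*11 + 101) = -2 + (286 + 101) = -2 + 387 = 385)
1/(((266 + 207) + R) - 17) = 1/(((266 + 207) + 385) - 17) = 1/((473 + 385) - 17) = 1/(858 - 17) = 1/841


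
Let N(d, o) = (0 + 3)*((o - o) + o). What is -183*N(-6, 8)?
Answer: -4392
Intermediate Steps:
N(d, o) = 3*o (N(d, o) = 3*(0 + o) = 3*o)
-183*N(-6, 8) = -549*8 = -183*24 = -4392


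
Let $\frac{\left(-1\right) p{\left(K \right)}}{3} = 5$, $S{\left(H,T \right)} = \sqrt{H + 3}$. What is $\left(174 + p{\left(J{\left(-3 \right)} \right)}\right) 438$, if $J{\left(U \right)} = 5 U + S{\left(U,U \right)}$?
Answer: $69642$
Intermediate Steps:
$S{\left(H,T \right)} = \sqrt{3 + H}$
$J{\left(U \right)} = \sqrt{3 + U} + 5 U$ ($J{\left(U \right)} = 5 U + \sqrt{3 + U} = \sqrt{3 + U} + 5 U$)
$p{\left(K \right)} = -15$ ($p{\left(K \right)} = \left(-3\right) 5 = -15$)
$\left(174 + p{\left(J{\left(-3 \right)} \right)}\right) 438 = \left(174 - 15\right) 438 = 159 \cdot 438 = 69642$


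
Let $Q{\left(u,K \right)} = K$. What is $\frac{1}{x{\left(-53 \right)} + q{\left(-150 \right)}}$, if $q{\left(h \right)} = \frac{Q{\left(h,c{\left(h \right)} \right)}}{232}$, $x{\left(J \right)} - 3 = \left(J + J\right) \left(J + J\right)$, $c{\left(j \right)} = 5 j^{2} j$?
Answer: $- \frac{29}{1783444} \approx -1.6261 \cdot 10^{-5}$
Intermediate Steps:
$c{\left(j \right)} = 5 j^{3}$
$x{\left(J \right)} = 3 + 4 J^{2}$ ($x{\left(J \right)} = 3 + \left(J + J\right) \left(J + J\right) = 3 + 2 J 2 J = 3 + 4 J^{2}$)
$q{\left(h \right)} = \frac{5 h^{3}}{232}$
$\frac{1}{x{\left(-53 \right)} + q{\left(-150 \right)}} = \frac{1}{\left(3 + 4 \left(-53\right)^{2}\right) + \frac{5 \left(-150\right)^{3}}{232}} = \frac{1}{\left(3 + 4 \cdot 2809\right) + \frac{5}{232} \left(-3375000\right)} = \frac{1}{\left(3 + 11236\right) - \frac{2109375}{29}} = \frac{1}{11239 - \frac{2109375}{29}} = \frac{1}{- \frac{1783444}{29}} = - \frac{29}{1783444}$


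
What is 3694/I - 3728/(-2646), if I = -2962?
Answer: 317003/1959363 ≈ 0.16179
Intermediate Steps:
3694/I - 3728/(-2646) = 3694/(-2962) - 3728/(-2646) = 3694*(-1/2962) - 3728*(-1/2646) = -1847/1481 + 1864/1323 = 317003/1959363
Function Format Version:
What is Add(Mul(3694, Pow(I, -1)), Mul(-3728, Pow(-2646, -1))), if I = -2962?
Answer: Rational(317003, 1959363) ≈ 0.16179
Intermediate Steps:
Add(Mul(3694, Pow(I, -1)), Mul(-3728, Pow(-2646, -1))) = Add(Mul(3694, Pow(-2962, -1)), Mul(-3728, Pow(-2646, -1))) = Add(Mul(3694, Rational(-1, 2962)), Mul(-3728, Rational(-1, 2646))) = Add(Rational(-1847, 1481), Rational(1864, 1323)) = Rational(317003, 1959363)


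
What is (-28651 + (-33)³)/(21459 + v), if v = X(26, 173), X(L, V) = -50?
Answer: -64588/21409 ≈ -3.0169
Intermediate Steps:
v = -50
(-28651 + (-33)³)/(21459 + v) = (-28651 + (-33)³)/(21459 - 50) = (-28651 - 35937)/21409 = -64588*1/21409 = -64588/21409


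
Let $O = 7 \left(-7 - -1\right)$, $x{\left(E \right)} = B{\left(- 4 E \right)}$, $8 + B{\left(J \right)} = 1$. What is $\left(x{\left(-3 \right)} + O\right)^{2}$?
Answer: $2401$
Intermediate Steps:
$B{\left(J \right)} = -7$ ($B{\left(J \right)} = -8 + 1 = -7$)
$x{\left(E \right)} = -7$
$O = -42$ ($O = 7 \left(-7 + 1\right) = 7 \left(-6\right) = -42$)
$\left(x{\left(-3 \right)} + O\right)^{2} = \left(-7 - 42\right)^{2} = \left(-49\right)^{2} = 2401$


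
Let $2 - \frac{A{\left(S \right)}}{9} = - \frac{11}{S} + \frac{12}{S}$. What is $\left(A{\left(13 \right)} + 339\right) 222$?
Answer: $\frac{1028304}{13} \approx 79100.0$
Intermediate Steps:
$A{\left(S \right)} = 18 - \frac{9}{S}$ ($A{\left(S \right)} = 18 - 9 \left(- \frac{11}{S} + \frac{12}{S}\right) = 18 - \frac{9}{S}$)
$\left(A{\left(13 \right)} + 339\right) 222 = \left(\left(18 - \frac{9}{13}\right) + 339\right) 222 = \left(\frac{225}{13} + 339\right) 222 = \frac{4632}{13} \cdot 222 = \frac{1028304}{13}$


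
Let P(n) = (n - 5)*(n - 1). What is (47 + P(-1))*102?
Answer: 6018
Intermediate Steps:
P(n) = (-1 + n)*(-5 + n) (P(n) = (-5 + n)*(-1 + n) = (-1 + n)*(-5 + n))
(47 + P(-1))*102 = (47 + (5 + (-1)² - 6*(-1)))*102 = (47 + (5 + 1 + 6))*102 = (47 + 12)*102 = 59*102 = 6018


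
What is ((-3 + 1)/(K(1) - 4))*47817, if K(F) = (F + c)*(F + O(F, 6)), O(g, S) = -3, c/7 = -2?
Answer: -4347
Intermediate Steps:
c = -14 (c = 7*(-2) = -14)
K(F) = (-14 + F)*(-3 + F) (K(F) = (F - 14)*(F - 3) = (-14 + F)*(-3 + F))
((-3 + 1)/(K(1) - 4))*47817 = ((-3 + 1)/((42 + 1**2 - 17*1) - 4))*47817 = -2/((42 + 1 - 17) - 4)*47817 = -2/(26 - 4)*47817 = -2/22*47817 = -2*1/22*47817 = -1/11*47817 = -4347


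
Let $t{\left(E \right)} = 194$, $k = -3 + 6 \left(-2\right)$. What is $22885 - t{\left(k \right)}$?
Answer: $22691$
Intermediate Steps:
$k = -15$ ($k = -3 - 12 = -15$)
$22885 - t{\left(k \right)} = 22885 - 194 = 22691$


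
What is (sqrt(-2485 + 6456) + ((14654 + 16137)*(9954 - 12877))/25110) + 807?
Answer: -69738323/25110 + 19*sqrt(11) ≈ -2714.3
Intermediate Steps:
(sqrt(-2485 + 6456) + ((14654 + 16137)*(9954 - 12877))/25110) + 807 = (sqrt(3971) + (30791*(-2923))*(1/25110)) + 807 = (19*sqrt(11) - 90002093*1/25110) + 807 = (19*sqrt(11) - 90002093/25110) + 807 = (-90002093/25110 + 19*sqrt(11)) + 807 = -69738323/25110 + 19*sqrt(11)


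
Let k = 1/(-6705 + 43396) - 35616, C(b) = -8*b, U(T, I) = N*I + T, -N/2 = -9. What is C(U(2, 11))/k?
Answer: 11741120/261357331 ≈ 0.044924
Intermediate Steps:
N = 18 (N = -2*(-9) = 18)
U(T, I) = T + 18*I (U(T, I) = 18*I + T = T + 18*I)
k = -1306786655/36691 (k = 1/36691 - 35616 = -1306786655/36691 ≈ -35616.)
C(U(2, 11))/k = (-8*(2 + 18*11))/(-1306786655/36691) = -8*(2 + 198)*(-36691/1306786655) = -8*200*(-36691/1306786655) = -1600*(-36691/1306786655) = 11741120/261357331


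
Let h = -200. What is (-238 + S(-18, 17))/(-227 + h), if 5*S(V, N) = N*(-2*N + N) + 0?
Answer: 1479/2135 ≈ 0.69274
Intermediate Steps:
S(V, N) = -N²/5 (S(V, N) = (N*(-2*N + N) + 0)/5 = (N*(-N) + 0)/5 = (-N² + 0)/5 = (-N²)/5 = -N²/5)
(-238 + S(-18, 17))/(-227 + h) = (-238 - ⅕*17²)/(-227 - 200) = (-238 - ⅕*289)/(-427) = (-238 - 289/5)*(-1/427) = -1479/5*(-1/427) = 1479/2135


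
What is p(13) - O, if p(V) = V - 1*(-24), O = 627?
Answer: -590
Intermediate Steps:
p(V) = 24 + V (p(V) = V + 24 = 24 + V)
p(13) - O = (24 + 13) - 1*627 = 37 - 627 = -590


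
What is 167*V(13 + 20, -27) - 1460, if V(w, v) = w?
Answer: 4051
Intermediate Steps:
167*V(13 + 20, -27) - 1460 = 167*(13 + 20) - 1460 = 167*33 - 1460 = 5511 - 1460 = 4051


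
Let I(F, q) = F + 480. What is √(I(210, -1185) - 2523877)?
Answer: I*√2523187 ≈ 1588.5*I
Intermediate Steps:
I(F, q) = 480 + F
√(I(210, -1185) - 2523877) = √((480 + 210) - 2523877) = √(690 - 2523877) = √(-2523187) = I*√2523187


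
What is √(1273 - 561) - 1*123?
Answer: -123 + 2*√178 ≈ -96.317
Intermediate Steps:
√(1273 - 561) - 1*123 = √712 - 123 = 2*√178 - 123 = -123 + 2*√178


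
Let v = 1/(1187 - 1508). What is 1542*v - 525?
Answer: -56689/107 ≈ -529.80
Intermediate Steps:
v = -1/321 (v = 1/(-321) = -1/321 ≈ -0.0031153)
1542*v - 525 = 1542*(-1/321) - 525 = -514/107 - 525 = -56689/107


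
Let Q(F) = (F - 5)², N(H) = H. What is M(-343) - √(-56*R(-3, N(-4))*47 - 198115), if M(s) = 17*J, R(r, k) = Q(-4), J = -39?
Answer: -663 - I*√411307 ≈ -663.0 - 641.33*I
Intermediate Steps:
Q(F) = (-5 + F)²
R(r, k) = 81 (R(r, k) = (-5 - 4)² = (-9)² = 81)
M(s) = -663 (M(s) = 17*(-39) = -663)
M(-343) - √(-56*R(-3, N(-4))*47 - 198115) = -663 - √(-56*81*47 - 198115) = -663 - √(-4536*47 - 198115) = -663 - √(-213192 - 198115) = -663 - √(-411307) = -663 - I*√411307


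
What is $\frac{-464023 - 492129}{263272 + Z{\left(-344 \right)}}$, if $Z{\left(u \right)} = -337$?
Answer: $- \frac{956152}{262935} \approx -3.6365$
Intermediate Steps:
$\frac{-464023 - 492129}{263272 + Z{\left(-344 \right)}} = \frac{-464023 - 492129}{263272 - 337} = - \frac{956152}{262935}$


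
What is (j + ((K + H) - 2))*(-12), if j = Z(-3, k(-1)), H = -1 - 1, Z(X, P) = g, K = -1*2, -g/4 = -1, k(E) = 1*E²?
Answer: 24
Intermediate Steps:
k(E) = E²
g = 4 (g = -4*(-1) = 4)
K = -2
Z(X, P) = 4
H = -2
j = 4
(j + ((K + H) - 2))*(-12) = (4 + ((-2 - 2) - 2))*(-12) = (4 + (-4 - 2))*(-12) = (4 - 6)*(-12) = -2*(-12) = 24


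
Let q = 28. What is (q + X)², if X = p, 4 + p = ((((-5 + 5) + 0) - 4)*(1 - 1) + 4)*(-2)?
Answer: 256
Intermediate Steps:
p = -12 (p = -4 + ((((-5 + 5) + 0) - 4)*(1 - 1) + 4)*(-2) = -4 + (((0 + 0) - 4)*0 + 4)*(-2) = -4 + ((0 - 4)*0 + 4)*(-2) = -4 + (-4*0 + 4)*(-2) = -4 + (0 + 4)*(-2) = -4 + 4*(-2) = -4 - 8 = -12)
X = -12
(q + X)² = (28 - 12)² = 16² = 256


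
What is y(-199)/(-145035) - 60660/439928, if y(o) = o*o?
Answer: -6554852957/15951239370 ≈ -0.41093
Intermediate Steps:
y(o) = o**2
y(-199)/(-145035) - 60660/439928 = (-199)**2/(-145035) - 60660/439928 = 39601*(-1/145035) - 60660*1/439928 = -39601/145035 - 15165/109982 = -6554852957/15951239370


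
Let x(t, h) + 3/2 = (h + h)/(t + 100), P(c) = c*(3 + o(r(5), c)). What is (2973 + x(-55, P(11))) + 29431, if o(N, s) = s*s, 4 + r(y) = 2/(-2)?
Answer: 2921681/90 ≈ 32463.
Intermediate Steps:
r(y) = -5 (r(y) = -4 + 2/(-2) = -4 + 2*(-½) = -4 - 1 = -5)
o(N, s) = s²
P(c) = c*(3 + c²)
x(t, h) = -3/2 + 2*h/(100 + t) (x(t, h) = -3/2 + (h + h)/(t + 100) = -3/2 + (2*h)/(100 + t) = -3/2 + 2*h/(100 + t))
(2973 + x(-55, P(11))) + 29431 = (2973 + (-300 - 3*(-55) + 4*(11*(3 + 11²)))/(2*(100 - 55))) + 29431 = (2973 + (½)*(-300 + 165 + 4*(11*(3 + 121)))/45) + 29431 = (2973 + (½)*(1/45)*(-300 + 165 + 4*(11*124))) + 29431 = (2973 + (½)*(1/45)*(-300 + 165 + 4*1364)) + 29431 = (2973 + (½)*(1/45)*(-300 + 165 + 5456)) + 29431 = (2973 + (½)*(1/45)*5321) + 29431 = (2973 + 5321/90) + 29431 = 272891/90 + 29431 = 2921681/90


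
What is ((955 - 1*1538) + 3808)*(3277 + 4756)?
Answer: 25906425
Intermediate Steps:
((955 - 1*1538) + 3808)*(3277 + 4756) = ((955 - 1538) + 3808)*8033 = (-583 + 3808)*8033 = 3225*8033 = 25906425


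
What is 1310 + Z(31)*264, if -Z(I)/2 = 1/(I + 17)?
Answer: 1299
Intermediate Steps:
Z(I) = -2/(17 + I) (Z(I) = -2/(I + 17) = -2/(17 + I))
1310 + Z(31)*264 = 1310 - 2/(17 + 31)*264 = 1310 - 2/48*264 = 1310 - 2*1/48*264 = 1310 - 1/24*264 = 1310 - 11 = 1299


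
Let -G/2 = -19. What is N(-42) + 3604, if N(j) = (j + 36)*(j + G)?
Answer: 3628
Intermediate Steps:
G = 38 (G = -2*(-19) = 38)
N(j) = (36 + j)*(38 + j) (N(j) = (j + 36)*(j + 38) = (36 + j)*(38 + j))
N(-42) + 3604 = (1368 + (-42)² + 74*(-42)) + 3604 = (1368 + 1764 - 3108) + 3604 = 24 + 3604 = 3628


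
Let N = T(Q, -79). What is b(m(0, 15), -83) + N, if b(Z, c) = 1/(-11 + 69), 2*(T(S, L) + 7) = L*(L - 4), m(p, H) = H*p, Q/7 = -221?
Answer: 94874/29 ≈ 3271.5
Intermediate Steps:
Q = -1547 (Q = 7*(-221) = -1547)
T(S, L) = -7 + L*(-4 + L)/2 (T(S, L) = -7 + (L*(L - 4))/2 = -7 + (L*(-4 + L))/2 = -7 + L*(-4 + L)/2)
N = 6543/2 (N = -7 + (½)*(-79)² - 2*(-79) = -7 + (½)*6241 + 158 = -7 + 6241/2 + 158 = 6543/2 ≈ 3271.5)
b(Z, c) = 1/58
b(m(0, 15), -83) + N = 1/58 + 6543/2 = 94874/29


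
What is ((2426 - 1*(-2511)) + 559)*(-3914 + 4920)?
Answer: 5528976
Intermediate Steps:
((2426 - 1*(-2511)) + 559)*(-3914 + 4920) = ((2426 + 2511) + 559)*1006 = (4937 + 559)*1006 = 5496*1006 = 5528976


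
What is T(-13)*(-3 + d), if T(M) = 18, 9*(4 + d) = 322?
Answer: 518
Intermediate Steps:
d = 286/9 (d = -4 + (⅑)*322 = -4 + 322/9 = 286/9 ≈ 31.778)
T(-13)*(-3 + d) = 18*(-3 + 286/9) = 18*(259/9) = 518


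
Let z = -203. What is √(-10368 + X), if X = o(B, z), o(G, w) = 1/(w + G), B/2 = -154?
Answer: I*√2707303039/511 ≈ 101.82*I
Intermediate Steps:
B = -308 (B = 2*(-154) = -308)
o(G, w) = 1/(G + w)
X = -1/511 (X = 1/(-308 - 203) = 1/(-511) = -1/511 ≈ -0.0019569)
√(-10368 + X) = √(-10368 - 1/511) = √(-5298049/511) = I*√2707303039/511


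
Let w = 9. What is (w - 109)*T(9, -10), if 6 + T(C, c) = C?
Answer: -300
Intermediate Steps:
T(C, c) = -6 + C
(w - 109)*T(9, -10) = (9 - 109)*(-6 + 9) = -100*3 = -300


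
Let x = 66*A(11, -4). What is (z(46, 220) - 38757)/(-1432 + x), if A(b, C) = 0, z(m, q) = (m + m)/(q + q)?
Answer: 4263247/157520 ≈ 27.065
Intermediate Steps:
z(m, q) = m/q (z(m, q) = (2*m)/((2*q)) = (2*m)*(1/(2*q)) = m/q)
x = 0 (x = 66*0 = 0)
(z(46, 220) - 38757)/(-1432 + x) = (46/220 - 38757)/(-1432 + 0) = (46*(1/220) - 38757)/(-1432) = (23/110 - 38757)*(-1/1432) = -4263247/110*(-1/1432) = 4263247/157520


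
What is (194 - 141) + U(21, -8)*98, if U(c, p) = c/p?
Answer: -817/4 ≈ -204.25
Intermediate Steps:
(194 - 141) + U(21, -8)*98 = (194 - 141) + (21/(-8))*98 = 53 + (21*(-⅛))*98 = 53 - 21/8*98 = 53 - 1029/4 = -817/4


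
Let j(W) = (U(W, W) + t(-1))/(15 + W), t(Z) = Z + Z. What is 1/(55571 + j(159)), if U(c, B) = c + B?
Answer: 87/4834835 ≈ 1.7994e-5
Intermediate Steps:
U(c, B) = B + c
t(Z) = 2*Z
j(W) = (-2 + 2*W)/(15 + W) (j(W) = ((W + W) + 2*(-1))/(15 + W) = (2*W - 2)/(15 + W) = (-2 + 2*W)/(15 + W))
1/(55571 + j(159)) = 1/(55571 + 2*(-1 + 159)/(15 + 159)) = 1/(55571 + 2*158/174) = 1/(55571 + 2*(1/174)*158) = 1/(55571 + 158/87) = 1/(4834835/87) = 87/4834835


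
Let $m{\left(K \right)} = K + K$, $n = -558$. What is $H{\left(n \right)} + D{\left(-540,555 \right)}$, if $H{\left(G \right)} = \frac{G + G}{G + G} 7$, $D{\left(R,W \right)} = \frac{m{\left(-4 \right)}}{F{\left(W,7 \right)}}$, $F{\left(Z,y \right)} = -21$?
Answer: $\frac{155}{21} \approx 7.381$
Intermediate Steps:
$m{\left(K \right)} = 2 K$
$D{\left(R,W \right)} = \frac{8}{21}$ ($D{\left(R,W \right)} = \frac{2 \left(-4\right)}{-21} = \left(-8\right) \left(- \frac{1}{21}\right) = \frac{8}{21}$)
$H{\left(G \right)} = 7$ ($H{\left(G \right)} = \frac{2 G}{2 G} 7 = 2 G \frac{1}{2 G} 7 = 1 \cdot 7 = 7$)
$H{\left(n \right)} + D{\left(-540,555 \right)} = 7 + \frac{8}{21} = \frac{155}{21}$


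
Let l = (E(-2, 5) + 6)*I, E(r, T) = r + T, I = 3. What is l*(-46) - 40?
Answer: -1282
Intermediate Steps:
E(r, T) = T + r
l = 27 (l = ((5 - 2) + 6)*3 = (3 + 6)*3 = 9*3 = 27)
l*(-46) - 40 = 27*(-46) - 40 = -1242 - 40 = -1282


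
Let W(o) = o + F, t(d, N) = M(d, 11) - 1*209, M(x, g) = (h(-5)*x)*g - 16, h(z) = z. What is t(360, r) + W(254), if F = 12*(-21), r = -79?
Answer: -20023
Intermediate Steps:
F = -252
M(x, g) = -16 - 5*g*x (M(x, g) = (-5*x)*g - 16 = -5*g*x - 16 = -16 - 5*g*x)
t(d, N) = -225 - 55*d (t(d, N) = (-16 - 5*11*d) - 1*209 = (-16 - 55*d) - 209 = -225 - 55*d)
W(o) = -252 + o (W(o) = o - 252 = -252 + o)
t(360, r) + W(254) = (-225 - 55*360) + (-252 + 254) = (-225 - 19800) + 2 = -20025 + 2 = -20023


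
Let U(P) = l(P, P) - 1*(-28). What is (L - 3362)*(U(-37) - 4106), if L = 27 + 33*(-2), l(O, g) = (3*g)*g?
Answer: -98629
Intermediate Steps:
l(O, g) = 3*g²
U(P) = 28 + 3*P² (U(P) = 3*P² - 1*(-28) = 3*P² + 28 = 28 + 3*P²)
L = -39 (L = 27 - 66 = -39)
(L - 3362)*(U(-37) - 4106) = (-39 - 3362)*((28 + 3*(-37)²) - 4106) = -3401*((28 + 3*1369) - 4106) = -3401*((28 + 4107) - 4106) = -3401*(4135 - 4106) = -3401*29 = -98629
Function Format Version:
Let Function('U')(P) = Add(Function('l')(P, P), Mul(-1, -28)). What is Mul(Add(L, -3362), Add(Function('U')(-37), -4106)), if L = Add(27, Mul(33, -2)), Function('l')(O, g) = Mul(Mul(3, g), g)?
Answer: -98629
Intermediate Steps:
Function('l')(O, g) = Mul(3, Pow(g, 2))
Function('U')(P) = Add(28, Mul(3, Pow(P, 2))) (Function('U')(P) = Add(Mul(3, Pow(P, 2)), Mul(-1, -28)) = Add(Mul(3, Pow(P, 2)), 28) = Add(28, Mul(3, Pow(P, 2))))
L = -39 (L = Add(27, -66) = -39)
Mul(Add(L, -3362), Add(Function('U')(-37), -4106)) = Mul(Add(-39, -3362), Add(Add(28, Mul(3, Pow(-37, 2))), -4106)) = Mul(-3401, Add(Add(28, Mul(3, 1369)), -4106)) = Mul(-3401, Add(Add(28, 4107), -4106)) = Mul(-3401, Add(4135, -4106)) = Mul(-3401, 29) = -98629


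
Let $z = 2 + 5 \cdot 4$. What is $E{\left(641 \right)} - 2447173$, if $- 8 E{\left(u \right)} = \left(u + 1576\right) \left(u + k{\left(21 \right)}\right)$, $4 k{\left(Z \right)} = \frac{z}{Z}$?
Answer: $- \frac{293986863}{112} \approx -2.6249 \cdot 10^{6}$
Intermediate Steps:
$z = 22$ ($z = 2 + 20 = 22$)
$k{\left(Z \right)} = \frac{11}{2 Z}$ ($k{\left(Z \right)} = \frac{22 \frac{1}{Z}}{4} = \frac{11}{2 Z}$)
$E{\left(u \right)} = - \frac{\left(1576 + u\right) \left(\frac{11}{42} + u\right)}{8}$ ($E{\left(u \right)} = - \frac{\left(u + 1576\right) \left(u + \frac{11}{2 \cdot 21}\right)}{8} = - \frac{\left(1576 + u\right) \left(u + \frac{11}{2} \cdot \frac{1}{21}\right)}{8} = - \frac{\left(1576 + u\right) \left(u + \frac{11}{42}\right)}{8} = - \frac{\left(1576 + u\right) \left(\frac{11}{42} + u\right)}{8}$)
$E{\left(641 \right)} - 2447173 = \left(- \frac{2167}{42} - \frac{42436123}{336} - \frac{641^{2}}{8}\right) - 2447173 = \left(- \frac{2167}{42} - \frac{42436123}{336} - \frac{410881}{8}\right) - 2447173 = - \frac{19903487}{112} - 2447173 = - \frac{293986863}{112}$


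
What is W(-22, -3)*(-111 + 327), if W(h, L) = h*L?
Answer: 14256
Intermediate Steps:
W(h, L) = L*h
W(-22, -3)*(-111 + 327) = (-3*(-22))*(-111 + 327) = 66*216 = 14256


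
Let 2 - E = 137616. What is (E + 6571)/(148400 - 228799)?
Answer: 11913/7309 ≈ 1.6299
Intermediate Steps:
E = -137614 (E = 2 - 1*137616 = 2 - 137616 = -137614)
(E + 6571)/(148400 - 228799) = (-137614 + 6571)/(148400 - 228799) = -131043/(-80399) = -131043*(-1/80399) = 11913/7309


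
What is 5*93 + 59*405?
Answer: 24360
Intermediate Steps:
5*93 + 59*405 = 465 + 23895 = 24360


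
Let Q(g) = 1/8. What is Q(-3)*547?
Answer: 547/8 ≈ 68.375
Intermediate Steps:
Q(g) = ⅛
Q(-3)*547 = (⅛)*547 = 547/8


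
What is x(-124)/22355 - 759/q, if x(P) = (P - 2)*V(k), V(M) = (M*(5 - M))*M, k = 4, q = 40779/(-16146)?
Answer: 1323063558/4403935 ≈ 300.43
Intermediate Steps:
q = -197/78 (q = 40779*(-1/16146) = -197/78 ≈ -2.5256)
V(M) = M**2*(5 - M)
x(P) = -32 + 16*P (x(P) = (P - 2)*(4**2*(5 - 1*4)) = (-2 + P)*(16*(5 - 4)) = (-2 + P)*(16*1) = (-2 + P)*16 = -32 + 16*P)
x(-124)/22355 - 759/q = (-32 + 16*(-124))/22355 - 759/(-197/78) = (-32 - 1984)*(1/22355) - 759*(-78/197) = -2016*1/22355 + 59202/197 = -2016/22355 + 59202/197 = 1323063558/4403935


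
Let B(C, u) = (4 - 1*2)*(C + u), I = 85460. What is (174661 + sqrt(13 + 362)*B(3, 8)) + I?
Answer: 260121 + 110*sqrt(15) ≈ 2.6055e+5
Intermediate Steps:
B(C, u) = 2*C + 2*u (B(C, u) = (4 - 2)*(C + u) = 2*(C + u) = 2*C + 2*u)
(174661 + sqrt(13 + 362)*B(3, 8)) + I = (174661 + sqrt(13 + 362)*(2*3 + 2*8)) + 85460 = (174661 + sqrt(375)*(6 + 16)) + 85460 = (174661 + (5*sqrt(15))*22) + 85460 = (174661 + 110*sqrt(15)) + 85460 = 260121 + 110*sqrt(15)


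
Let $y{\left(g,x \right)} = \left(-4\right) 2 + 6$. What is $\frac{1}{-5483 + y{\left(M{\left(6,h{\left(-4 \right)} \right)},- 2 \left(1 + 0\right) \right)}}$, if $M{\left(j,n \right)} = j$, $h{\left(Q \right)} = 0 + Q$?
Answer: $- \frac{1}{5485} \approx -0.00018232$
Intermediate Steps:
$h{\left(Q \right)} = Q$
$y{\left(g,x \right)} = -2$ ($y{\left(g,x \right)} = -8 + 6 = -2$)
$\frac{1}{-5483 + y{\left(M{\left(6,h{\left(-4 \right)} \right)},- 2 \left(1 + 0\right) \right)}} = \frac{1}{-5483 - 2} = \frac{1}{-5485} = - \frac{1}{5485}$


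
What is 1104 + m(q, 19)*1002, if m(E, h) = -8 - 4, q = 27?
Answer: -10920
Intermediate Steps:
m(E, h) = -12
1104 + m(q, 19)*1002 = 1104 - 12*1002 = 1104 - 12024 = -10920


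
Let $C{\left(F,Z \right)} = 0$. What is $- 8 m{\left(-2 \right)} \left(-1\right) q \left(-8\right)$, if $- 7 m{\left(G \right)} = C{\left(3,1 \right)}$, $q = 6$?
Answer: $0$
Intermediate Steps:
$m{\left(G \right)} = 0$ ($m{\left(G \right)} = \left(- \frac{1}{7}\right) 0 = 0$)
$- 8 m{\left(-2 \right)} \left(-1\right) q \left(-8\right) = - 8 \cdot 0 \left(-1\right) 6 \left(-8\right) = - 8 \cdot 0 \cdot 6 \left(-8\right) = \left(-8\right) 0 \left(-8\right) = 0 \left(-8\right) = 0$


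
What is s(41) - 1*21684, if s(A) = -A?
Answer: -21725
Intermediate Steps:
s(41) - 1*21684 = -1*41 - 1*21684 = -41 - 21684 = -21725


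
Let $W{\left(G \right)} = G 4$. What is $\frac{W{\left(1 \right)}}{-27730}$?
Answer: $- \frac{2}{13865} \approx -0.00014425$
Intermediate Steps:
$W{\left(G \right)} = 4 G$
$\frac{W{\left(1 \right)}}{-27730} = \frac{4 \cdot 1}{-27730} = 4 \left(- \frac{1}{27730}\right) = - \frac{2}{13865}$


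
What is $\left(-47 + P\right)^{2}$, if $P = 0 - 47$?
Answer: $8836$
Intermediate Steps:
$P = -47$
$\left(-47 + P\right)^{2} = \left(-47 - 47\right)^{2} = \left(-94\right)^{2} = 8836$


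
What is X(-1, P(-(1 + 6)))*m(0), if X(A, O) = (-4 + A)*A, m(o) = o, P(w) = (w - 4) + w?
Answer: 0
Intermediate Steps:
P(w) = -4 + 2*w (P(w) = (-4 + w) + w = -4 + 2*w)
X(A, O) = A*(-4 + A)
X(-1, P(-(1 + 6)))*m(0) = -(-4 - 1)*0 = -1*(-5)*0 = 5*0 = 0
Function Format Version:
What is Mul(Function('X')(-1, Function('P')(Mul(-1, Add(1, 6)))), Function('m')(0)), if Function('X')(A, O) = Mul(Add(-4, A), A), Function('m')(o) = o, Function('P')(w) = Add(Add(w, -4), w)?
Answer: 0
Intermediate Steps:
Function('P')(w) = Add(-4, Mul(2, w)) (Function('P')(w) = Add(Add(-4, w), w) = Add(-4, Mul(2, w)))
Function('X')(A, O) = Mul(A, Add(-4, A))
Mul(Function('X')(-1, Function('P')(Mul(-1, Add(1, 6)))), Function('m')(0)) = Mul(Mul(-1, Add(-4, -1)), 0) = Mul(Mul(-1, -5), 0) = Mul(5, 0) = 0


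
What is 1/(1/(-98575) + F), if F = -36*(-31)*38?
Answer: 98575/4180368599 ≈ 2.3580e-5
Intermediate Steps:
F = 42408 (F = 1116*38 = 42408)
1/(1/(-98575) + F) = 1/(1/(-98575) + 42408) = 1/(-1/98575 + 42408) = 1/(4180368599/98575) = 98575/4180368599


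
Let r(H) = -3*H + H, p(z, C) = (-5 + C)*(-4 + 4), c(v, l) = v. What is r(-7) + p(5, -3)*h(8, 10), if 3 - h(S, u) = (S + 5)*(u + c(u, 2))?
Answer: 14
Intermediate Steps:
p(z, C) = 0 (p(z, C) = (-5 + C)*0 = 0)
h(S, u) = 3 - 2*u*(5 + S) (h(S, u) = 3 - (S + 5)*(u + u) = 3 - (5 + S)*2*u = 3 - 2*u*(5 + S))
r(H) = -2*H
r(-7) + p(5, -3)*h(8, 10) = -2*(-7) + 0*(3 - 10*10 - 2*8*10) = 14 + 0*(3 - 100 - 160) = 14 + 0*(-257) = 14 + 0 = 14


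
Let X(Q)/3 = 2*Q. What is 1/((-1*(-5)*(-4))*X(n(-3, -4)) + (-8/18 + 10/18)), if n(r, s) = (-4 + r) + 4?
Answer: 9/3241 ≈ 0.0027769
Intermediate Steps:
n(r, s) = r
X(Q) = 6*Q (X(Q) = 3*(2*Q) = 6*Q)
1/((-1*(-5)*(-4))*X(n(-3, -4)) + (-8/18 + 10/18)) = 1/((-1*(-5)*(-4))*(6*(-3)) + (-8/18 + 10/18)) = 1/((5*(-4))*(-18) + (-8*1/18 + 10*(1/18))) = 1/(-20*(-18) + (-4/9 + 5/9)) = 1/(360 + 1/9) = 1/(3241/9) = 9/3241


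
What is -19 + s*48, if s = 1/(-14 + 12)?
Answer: -43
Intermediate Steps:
s = -½ (s = 1/(-2) = -½ ≈ -0.50000)
-19 + s*48 = -19 - ½*48 = -19 - 24 = -43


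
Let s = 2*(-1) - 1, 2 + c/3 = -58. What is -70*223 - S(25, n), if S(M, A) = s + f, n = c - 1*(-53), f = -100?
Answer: -15507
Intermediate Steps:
c = -180 (c = -6 + 3*(-58) = -6 - 174 = -180)
n = -127 (n = -180 - 1*(-53) = -180 + 53 = -127)
s = -3 (s = -2 - 1 = -3)
S(M, A) = -103 (S(M, A) = -3 - 100 = -103)
-70*223 - S(25, n) = -70*223 - 1*(-103) = -15610 + 103 = -15507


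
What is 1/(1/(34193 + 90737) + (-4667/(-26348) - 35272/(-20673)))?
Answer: 34024198522860/64078590069457 ≈ 0.53098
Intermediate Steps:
1/(1/(34193 + 90737) + (-4667/(-26348) - 35272/(-20673))) = 1/(1/124930 + (-4667*(-1/26348) - 35272*(-1/20673))) = 1/(1/124930 + (4667/26348 + 35272/20673)) = 1/(1/124930 + 1025827547/544692204) = 1/(64078590069457/34024198522860) = 34024198522860/64078590069457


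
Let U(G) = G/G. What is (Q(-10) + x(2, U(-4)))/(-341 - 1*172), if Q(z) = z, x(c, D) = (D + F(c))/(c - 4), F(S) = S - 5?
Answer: 1/57 ≈ 0.017544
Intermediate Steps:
U(G) = 1
F(S) = -5 + S
x(c, D) = (-5 + D + c)/(-4 + c) (x(c, D) = (D + (-5 + c))/(c - 4) = (-5 + D + c)/(-4 + c))
(Q(-10) + x(2, U(-4)))/(-341 - 1*172) = (-10 + (-5 + 1 + 2)/(-4 + 2))/(-341 - 1*172) = (-10 - 2/(-2))/(-341 - 172) = (-10 - 1/2*(-2))/(-513) = (-10 + 1)*(-1/513) = -9*(-1/513) = 1/57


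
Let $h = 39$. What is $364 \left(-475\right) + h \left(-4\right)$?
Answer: $-173056$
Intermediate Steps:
$364 \left(-475\right) + h \left(-4\right) = 364 \left(-475\right) + 39 \left(-4\right) = -172900 - 156 = -173056$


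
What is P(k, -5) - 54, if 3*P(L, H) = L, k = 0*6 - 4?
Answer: -166/3 ≈ -55.333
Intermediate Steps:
k = -4 (k = 0 - 4 = -4)
P(L, H) = L/3
P(k, -5) - 54 = (⅓)*(-4) - 54 = -4/3 - 54 = -166/3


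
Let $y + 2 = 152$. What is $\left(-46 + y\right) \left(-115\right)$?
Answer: $-11960$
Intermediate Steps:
$y = 150$ ($y = -2 + 152 = 150$)
$\left(-46 + y\right) \left(-115\right) = \left(-46 + 150\right) \left(-115\right) = 104 \left(-115\right) = -11960$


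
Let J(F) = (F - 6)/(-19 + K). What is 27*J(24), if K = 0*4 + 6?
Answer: -486/13 ≈ -37.385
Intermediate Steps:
K = 6 (K = 0 + 6 = 6)
J(F) = 6/13 - F/13 (J(F) = (F - 6)/(-19 + 6) = (-6 + F)/(-13) = (-6 + F)*(-1/13) = 6/13 - F/13)
27*J(24) = 27*(6/13 - 1/13*24) = 27*(6/13 - 24/13) = 27*(-18/13) = -486/13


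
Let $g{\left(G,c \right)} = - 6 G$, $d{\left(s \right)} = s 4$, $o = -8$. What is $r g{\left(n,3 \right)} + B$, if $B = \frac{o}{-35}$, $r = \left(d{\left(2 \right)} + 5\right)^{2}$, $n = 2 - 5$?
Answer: $\frac{106478}{35} \approx 3042.2$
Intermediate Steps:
$d{\left(s \right)} = 4 s$
$n = -3$ ($n = 2 - 5 = -3$)
$r = 169$ ($r = \left(4 \cdot 2 + 5\right)^{2} = \left(8 + 5\right)^{2} = 13^{2} = 169$)
$B = \frac{8}{35}$ ($B = - \frac{8}{-35} = \left(-8\right) \left(- \frac{1}{35}\right) = \frac{8}{35} \approx 0.22857$)
$r g{\left(n,3 \right)} + B = 169 \left(\left(-6\right) \left(-3\right)\right) + \frac{8}{35} = 169 \cdot 18 + \frac{8}{35} = 3042 + \frac{8}{35} = \frac{106478}{35}$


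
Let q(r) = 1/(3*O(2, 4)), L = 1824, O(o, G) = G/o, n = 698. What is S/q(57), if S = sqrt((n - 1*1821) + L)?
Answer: 6*sqrt(701) ≈ 158.86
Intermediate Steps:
q(r) = 1/6 (q(r) = 1/(3*(4/2)) = 1/(3*(4*(1/2))) = 1/(3*2) = 1/6)
S = sqrt(701) (S = sqrt((698 - 1*1821) + 1824) = sqrt((698 - 1821) + 1824) = sqrt(-1123 + 1824) = sqrt(701) ≈ 26.476)
S/q(57) = sqrt(701)/(1/6) = sqrt(701)*6 = 6*sqrt(701)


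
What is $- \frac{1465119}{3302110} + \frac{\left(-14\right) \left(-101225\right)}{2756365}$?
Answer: $\frac{128236490813}{1820364086030} \approx 0.070446$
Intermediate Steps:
$- \frac{1465119}{3302110} + \frac{\left(-14\right) \left(-101225\right)}{2756365} = \left(-1465119\right) \frac{1}{3302110} + 1417150 \cdot \frac{1}{2756365} = - \frac{1465119}{3302110} + \frac{283430}{551273} = \frac{128236490813}{1820364086030}$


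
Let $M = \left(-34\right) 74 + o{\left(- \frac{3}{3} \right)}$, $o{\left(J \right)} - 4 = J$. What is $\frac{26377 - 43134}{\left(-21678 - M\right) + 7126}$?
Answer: $\frac{16757}{12039} \approx 1.3919$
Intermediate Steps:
$o{\left(J \right)} = 4 + J$
$M = -2513$ ($M = \left(-34\right) 74 + \left(4 - \frac{3}{3}\right) = -2516 + \left(4 - 1\right) = -2516 + 3 = -2513$)
$\frac{26377 - 43134}{\left(-21678 - M\right) + 7126} = \frac{26377 - 43134}{\left(-21678 - -2513\right) + 7126} = - \frac{16757}{\left(-21678 + 2513\right) + 7126} = - \frac{16757}{-19165 + 7126} = - \frac{16757}{-12039} = \left(-16757\right) \left(- \frac{1}{12039}\right) = \frac{16757}{12039}$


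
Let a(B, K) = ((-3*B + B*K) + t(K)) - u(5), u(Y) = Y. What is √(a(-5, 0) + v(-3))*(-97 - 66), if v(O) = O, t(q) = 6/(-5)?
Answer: -163*√145/5 ≈ -392.56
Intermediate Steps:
t(q) = -6/5 (t(q) = 6*(-⅕) = -6/5)
a(B, K) = -31/5 - 3*B + B*K (a(B, K) = ((-3*B + B*K) - 6/5) - 1*5 = (-6/5 - 3*B + B*K) - 5 = -31/5 - 3*B + B*K)
√(a(-5, 0) + v(-3))*(-97 - 66) = √((-31/5 - 3*(-5) - 5*0) - 3)*(-97 - 66) = √((-31/5 + 15 + 0) - 3)*(-163) = √(44/5 - 3)*(-163) = √(29/5)*(-163) = (√145/5)*(-163) = -163*√145/5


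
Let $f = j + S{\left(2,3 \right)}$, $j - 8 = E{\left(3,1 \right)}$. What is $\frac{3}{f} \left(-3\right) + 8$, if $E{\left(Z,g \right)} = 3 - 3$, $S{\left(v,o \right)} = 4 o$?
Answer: $\frac{151}{20} \approx 7.55$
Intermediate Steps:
$E{\left(Z,g \right)} = 0$
$j = 8$ ($j = 8 + 0 = 8$)
$f = 20$ ($f = 8 + 4 \cdot 3 = 8 + 12 = 20$)
$\frac{3}{f} \left(-3\right) + 8 = \frac{3}{20} \left(-3\right) + 8 = - \frac{9}{20} + 8 = \frac{151}{20}$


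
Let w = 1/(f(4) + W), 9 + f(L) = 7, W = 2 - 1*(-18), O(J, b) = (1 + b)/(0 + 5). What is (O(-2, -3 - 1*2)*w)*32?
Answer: -64/45 ≈ -1.4222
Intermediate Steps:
O(J, b) = 1/5 + b/5 (O(J, b) = (1 + b)/5 = (1 + b)*(1/5) = 1/5 + b/5)
W = 20 (W = 2 + 18 = 20)
f(L) = -2 (f(L) = -9 + 7 = -2)
w = 1/18 (w = 1/(-2 + 20) = 1/18 ≈ 0.055556)
(O(-2, -3 - 1*2)*w)*32 = ((1/5 + (-3 - 1*2)/5)*(1/18))*32 = ((1/5 + (-3 - 2)/5)*(1/18))*32 = ((1/5 + (1/5)*(-5))*(1/18))*32 = ((1/5 - 1)*(1/18))*32 = -4/5*1/18*32 = -2/45*32 = -64/45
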